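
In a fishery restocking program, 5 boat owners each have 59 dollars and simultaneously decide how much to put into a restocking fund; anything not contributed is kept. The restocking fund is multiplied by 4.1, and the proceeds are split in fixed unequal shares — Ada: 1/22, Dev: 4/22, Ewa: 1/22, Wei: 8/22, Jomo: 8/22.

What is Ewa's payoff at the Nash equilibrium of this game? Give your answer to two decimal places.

Player j's private return per contributed unit is 4.1 × (j's share). Contributing is weakly dominant for j when that share is at least 1/4.1 = 0.2439, and contributing 0 is dominant otherwise.
The shares above 0.2439 belong to Wei and Jomo, contributing 59 each; the remaining 3 contribute 0. Total contributed: 118.
Ewa keeps 59 and receives 4.1 × 118 × 1/22 = 21.99 from the restocking fund, for a payoff of 80.99.

80.99 dollars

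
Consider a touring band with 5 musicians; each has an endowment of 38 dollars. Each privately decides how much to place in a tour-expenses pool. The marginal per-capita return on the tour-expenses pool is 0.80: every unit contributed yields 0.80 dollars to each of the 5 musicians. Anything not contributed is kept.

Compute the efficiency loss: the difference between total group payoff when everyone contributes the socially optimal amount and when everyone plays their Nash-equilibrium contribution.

The private return per contributed unit is 0.80 < 1, so contributing 0 is dominant for every player. At the Nash equilibrium everyone keeps their 38, and the group total is 5 × 38 = 190.
Each contributed unit returns 4.000 to the group as a whole (0.80 to each of 5 players), which exceeds 1, so the social optimum is full contribution: group total = 4.000 × 190 = 760.00.
Efficiency loss = 760.00 − 190 = 570.00.

570.00 dollars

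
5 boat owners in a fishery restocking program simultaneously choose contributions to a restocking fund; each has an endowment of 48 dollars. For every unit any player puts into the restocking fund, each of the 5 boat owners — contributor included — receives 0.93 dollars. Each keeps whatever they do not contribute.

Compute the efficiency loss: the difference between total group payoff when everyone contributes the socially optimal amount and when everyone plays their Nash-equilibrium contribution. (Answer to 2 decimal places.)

The private return per contributed unit is 0.93 < 1, so contributing 0 is dominant for every player. At the Nash equilibrium everyone keeps their 48, and the group total is 5 × 48 = 240.
Each contributed unit returns 4.650 to the group as a whole (0.93 to each of 5 players), which exceeds 1, so the social optimum is full contribution: group total = 4.650 × 240 = 1116.00.
Efficiency loss = 1116.00 − 240 = 876.00.

876.00 dollars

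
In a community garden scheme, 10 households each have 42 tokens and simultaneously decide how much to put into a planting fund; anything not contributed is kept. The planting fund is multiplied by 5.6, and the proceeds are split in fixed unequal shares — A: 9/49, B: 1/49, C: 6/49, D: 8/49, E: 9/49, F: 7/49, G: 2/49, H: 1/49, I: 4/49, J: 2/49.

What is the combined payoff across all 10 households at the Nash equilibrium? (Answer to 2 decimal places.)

A player with share s gets back 5.6·s per unit contributed, so full contribution is dominant for anyone with s > 1/5.6 = 0.1786 and zero contribution is dominant for anyone below.
The shares above 0.1786 belong to A and E, contributing 42 each; the remaining 8 contribute 0. Total contributed: 84.
The planting fund pays out 5.6 × 84 = 470.40 in total (split across the unequal shares, but the aggregate is all that matters for the group sum).
The 8 free-riders keep 42 each, adding 336. Group total = 336 + 470.40 = 806.40.

806.40 tokens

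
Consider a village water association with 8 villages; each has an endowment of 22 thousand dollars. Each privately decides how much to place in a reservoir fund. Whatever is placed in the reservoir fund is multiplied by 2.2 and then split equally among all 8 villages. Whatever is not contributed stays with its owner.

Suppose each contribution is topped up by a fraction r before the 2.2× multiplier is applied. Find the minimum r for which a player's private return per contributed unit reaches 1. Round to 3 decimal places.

With matching at rate r, one contributed unit becomes (1 + r) in the reservoir fund and returns 2.2 × (1 + r) / 8 to the contributor.
Setting this equal to 1: 1 + r = 8/2.2 = 3.6364.
So the minimum matching rate is r = 3.6364 − 1 = 2.636.

2.636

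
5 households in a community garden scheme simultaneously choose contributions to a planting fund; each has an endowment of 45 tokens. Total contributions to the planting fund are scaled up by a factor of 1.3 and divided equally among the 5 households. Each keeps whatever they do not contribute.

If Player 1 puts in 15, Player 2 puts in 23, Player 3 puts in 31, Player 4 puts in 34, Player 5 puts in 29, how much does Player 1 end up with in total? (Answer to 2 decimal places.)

64.32 tokens

Total contributed: 15 + 23 + 31 + 34 + 29 = 132.
Each receives 1.3 × 132 / 5 = 34.32 from the planting fund.
Player 1 keeps 45 − 15 = 30, so Player 1's payoff is 30 + 34.32 = 64.32.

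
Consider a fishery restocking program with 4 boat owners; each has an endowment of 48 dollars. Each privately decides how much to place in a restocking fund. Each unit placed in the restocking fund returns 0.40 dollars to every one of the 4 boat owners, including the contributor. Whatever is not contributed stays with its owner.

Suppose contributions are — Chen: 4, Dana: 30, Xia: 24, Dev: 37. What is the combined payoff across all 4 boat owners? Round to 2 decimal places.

249.00 dollars

Total contributed: 4 + 30 + 24 + 37 = 95; total kept: 4 × 48 − 95 = 97.
The restocking fund pays out 0.40 × 4 × 95 = 152.00 in aggregate.
Group total = 97 + 152.00 = 249.00.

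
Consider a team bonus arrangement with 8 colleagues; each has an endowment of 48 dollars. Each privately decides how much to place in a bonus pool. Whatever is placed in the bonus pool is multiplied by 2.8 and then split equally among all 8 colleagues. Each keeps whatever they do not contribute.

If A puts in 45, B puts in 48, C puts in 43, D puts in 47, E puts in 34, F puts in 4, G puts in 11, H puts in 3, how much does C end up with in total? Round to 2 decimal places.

Total contributed: 45 + 48 + 43 + 47 + 34 + 4 + 11 + 3 = 235.
Each receives 2.8 × 235 / 8 = 82.25 from the bonus pool.
C keeps 48 − 43 = 5, so C's payoff is 5 + 82.25 = 87.25.

87.25 dollars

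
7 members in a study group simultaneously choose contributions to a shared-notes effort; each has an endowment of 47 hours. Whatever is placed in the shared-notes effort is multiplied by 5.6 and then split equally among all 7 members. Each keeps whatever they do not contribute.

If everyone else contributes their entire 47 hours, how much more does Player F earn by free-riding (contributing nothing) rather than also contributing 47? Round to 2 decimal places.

Switching from a contribution of 47 to 0 lets Player F keep an extra 47 hours, but lowers the shared-notes effort by 47, which costs Player F their own share of that drop: 5.6/7 × 47 = 37.60.
Net gain = 47 − 37.60 = 9.40. The private return per contributed unit (0.8000) is below 1, so free-riding is indeed the best response regardless of what the others do.

9.40 hours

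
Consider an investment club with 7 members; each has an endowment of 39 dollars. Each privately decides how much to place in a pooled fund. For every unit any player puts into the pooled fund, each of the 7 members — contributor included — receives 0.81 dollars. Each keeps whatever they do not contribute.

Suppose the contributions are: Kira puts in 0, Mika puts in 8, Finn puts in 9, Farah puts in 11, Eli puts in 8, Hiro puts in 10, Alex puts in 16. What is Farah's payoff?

Total contributed: 0 + 8 + 9 + 11 + 8 + 10 + 16 = 62.
Each receives 0.81 × 62 = 50.22 from the pooled fund.
Farah keeps 39 − 11 = 28, so Farah's payoff is 28 + 50.22 = 78.22.

78.22 dollars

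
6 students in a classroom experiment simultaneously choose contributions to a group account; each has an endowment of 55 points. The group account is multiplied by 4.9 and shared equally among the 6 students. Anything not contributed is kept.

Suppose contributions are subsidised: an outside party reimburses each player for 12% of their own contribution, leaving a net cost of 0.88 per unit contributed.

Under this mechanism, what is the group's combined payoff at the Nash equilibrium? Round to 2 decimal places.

330.00 points

With the mechanism, a contributed unit returns (4.9/6) / 0.88 = 0.9280 per unit of net cost — still below 1 — so contributing 0 remains dominant for every player.
Everyone keeps their endowment and the group total is 6 × 55 = 330.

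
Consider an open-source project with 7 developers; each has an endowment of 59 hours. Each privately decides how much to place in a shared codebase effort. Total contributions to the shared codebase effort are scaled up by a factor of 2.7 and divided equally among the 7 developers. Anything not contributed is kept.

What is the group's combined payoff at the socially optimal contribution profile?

Each contributed unit returns 2.700 to the group as a whole (0.3857 to each of 7 players), which exceeds 1, so the social optimum is full contribution: group total = 2.700 × 413 = 1115.10.

1115.10 hours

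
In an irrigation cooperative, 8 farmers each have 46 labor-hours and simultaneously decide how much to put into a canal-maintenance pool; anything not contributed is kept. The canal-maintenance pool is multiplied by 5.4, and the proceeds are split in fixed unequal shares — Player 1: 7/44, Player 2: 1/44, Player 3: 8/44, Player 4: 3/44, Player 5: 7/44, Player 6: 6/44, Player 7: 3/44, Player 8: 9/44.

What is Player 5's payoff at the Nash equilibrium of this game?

A player with share s gets back 5.4·s per unit contributed, so full contribution is dominant for anyone with s > 1/5.4 = 0.1852 and zero contribution is dominant for anyone below.
Only Player 8 (9/44) clears that bar, contributing 46; the remaining 7 contribute 0. Total contributed: 46.
Player 5 keeps 46 and receives 5.4 × 46 × 7/44 = 39.52 from the canal-maintenance pool, for a payoff of 85.52.

85.52 labor-hours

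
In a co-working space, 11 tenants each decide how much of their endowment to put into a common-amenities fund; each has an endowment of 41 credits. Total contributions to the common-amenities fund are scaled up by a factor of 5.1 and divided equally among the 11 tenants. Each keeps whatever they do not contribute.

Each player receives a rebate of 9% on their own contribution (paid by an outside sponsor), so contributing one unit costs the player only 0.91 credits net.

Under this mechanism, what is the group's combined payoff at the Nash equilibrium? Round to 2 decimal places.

With the mechanism, a contributed unit returns (5.1/11) / 0.91 = 0.5095 per unit of net cost — still below 1 — so contributing 0 remains dominant for every player.
At the Nash equilibrium no one contributes; group total payoff = 11 × 41 = 451.

451.00 credits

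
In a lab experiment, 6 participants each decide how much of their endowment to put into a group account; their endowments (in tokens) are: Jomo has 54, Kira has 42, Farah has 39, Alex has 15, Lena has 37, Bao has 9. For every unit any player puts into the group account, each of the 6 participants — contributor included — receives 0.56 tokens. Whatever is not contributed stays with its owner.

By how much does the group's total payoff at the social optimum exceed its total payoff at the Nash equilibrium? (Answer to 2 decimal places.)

462.56 tokens

The private return per contributed unit is 0.56 < 1 for everyone, so the Nash equilibrium is zero contribution and the group total is Σ E_j = 54 + 42 + 39 + 15 + 37 + 9 = 196.
Each contributed unit returns 3.360 to the group, so the social optimum is full contribution by everyone: group total = 3.360 × 196 = 658.56.
Efficiency loss = (3.360 − 1) × 196 = 462.56.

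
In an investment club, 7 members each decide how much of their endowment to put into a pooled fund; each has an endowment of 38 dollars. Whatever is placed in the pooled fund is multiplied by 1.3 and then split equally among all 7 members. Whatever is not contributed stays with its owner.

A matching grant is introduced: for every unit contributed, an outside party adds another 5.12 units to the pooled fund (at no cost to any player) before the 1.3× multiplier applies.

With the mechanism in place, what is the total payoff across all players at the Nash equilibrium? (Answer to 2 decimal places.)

2116.30 dollars

Under the mechanism each unit contributed yields 1.3 × 6.12 / 7 = 1.1366 back to its contributor per unit of net cost, which exceeds 1, making full contribution the dominant choice for everyone.
At the Nash equilibrium everyone contributes 38. Group total payoff = 1.3 × 6.12 × 266 = 2116.30.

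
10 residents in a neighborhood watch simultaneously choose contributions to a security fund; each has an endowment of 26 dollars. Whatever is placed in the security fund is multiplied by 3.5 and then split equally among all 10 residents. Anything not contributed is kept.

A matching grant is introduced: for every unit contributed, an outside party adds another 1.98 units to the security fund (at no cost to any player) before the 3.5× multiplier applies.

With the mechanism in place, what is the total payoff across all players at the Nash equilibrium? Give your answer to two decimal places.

The effective private return per unit is now 3.5 × 2.98 / 10 = 1.0430 > 1, so every player's dominant strategy flips to full contribution.
So the Nash equilibrium is full contribution by all 10; the group earns 3.5 × 2.98 × 260 = 2711.80.

2711.80 dollars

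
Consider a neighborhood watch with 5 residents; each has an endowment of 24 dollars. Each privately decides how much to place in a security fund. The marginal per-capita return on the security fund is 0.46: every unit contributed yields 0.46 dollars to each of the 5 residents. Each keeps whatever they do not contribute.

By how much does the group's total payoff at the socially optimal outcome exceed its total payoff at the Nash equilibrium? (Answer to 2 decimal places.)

The private return per contributed unit is 0.46 < 1, so contributing 0 is dominant for every player. At the Nash equilibrium everyone keeps their 24, and the group total is 5 × 24 = 120.
Each contributed unit returns 2.300 to the group as a whole (0.46 to each of 5 players), which exceeds 1, so the social optimum is full contribution: group total = 2.300 × 120 = 276.00.
Efficiency loss = 276.00 − 120 = 156.00.

156.00 dollars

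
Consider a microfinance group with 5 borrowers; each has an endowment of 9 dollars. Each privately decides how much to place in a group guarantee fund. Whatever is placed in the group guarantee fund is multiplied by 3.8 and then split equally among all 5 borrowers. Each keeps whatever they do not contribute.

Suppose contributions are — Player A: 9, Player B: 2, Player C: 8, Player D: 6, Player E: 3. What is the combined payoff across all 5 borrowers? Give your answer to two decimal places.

123.40 dollars

Total contributed: 9 + 2 + 8 + 6 + 3 = 28; total kept: 5 × 9 − 28 = 17.
The group guarantee fund pays out 3.8 × 28 = 106.40 in aggregate.
Group total = 17 + 106.40 = 123.40.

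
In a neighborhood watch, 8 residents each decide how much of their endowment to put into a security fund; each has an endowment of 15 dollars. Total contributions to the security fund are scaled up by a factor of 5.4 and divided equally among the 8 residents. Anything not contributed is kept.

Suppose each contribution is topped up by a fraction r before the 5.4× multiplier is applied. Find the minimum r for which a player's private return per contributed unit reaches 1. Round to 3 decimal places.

0.481

With matching at rate r, one contributed unit becomes (1 + r) in the security fund and returns 5.4 × (1 + r) / 8 to the contributor.
Setting this equal to 1: 1 + r = 8/5.4 = 1.4815.
So the minimum matching rate is r = 1.4815 − 1 = 0.481.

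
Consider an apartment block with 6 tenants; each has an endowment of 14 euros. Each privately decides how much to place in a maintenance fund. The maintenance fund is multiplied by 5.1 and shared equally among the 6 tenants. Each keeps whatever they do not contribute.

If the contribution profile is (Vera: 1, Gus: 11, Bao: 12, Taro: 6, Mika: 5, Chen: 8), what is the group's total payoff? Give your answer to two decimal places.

260.30 euros

Total contributed: 1 + 11 + 12 + 6 + 5 + 8 = 43; total kept: 6 × 14 − 43 = 41.
The maintenance fund pays out 5.1 × 43 = 219.30 in aggregate.
Group total = 41 + 219.30 = 260.30.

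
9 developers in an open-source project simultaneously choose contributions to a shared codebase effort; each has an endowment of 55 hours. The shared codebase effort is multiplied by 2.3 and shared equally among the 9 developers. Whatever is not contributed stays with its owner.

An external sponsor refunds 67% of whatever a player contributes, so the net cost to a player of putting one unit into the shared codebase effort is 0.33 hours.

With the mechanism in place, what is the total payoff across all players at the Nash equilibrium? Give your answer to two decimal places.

Even with the mechanism, each unit contributed returns only (2.3/9) / 0.33 = 0.7744 per unit of net cost, so contributing nothing is still dominant.
Everyone keeps their endowment and the group total is 9 × 55 = 495.

495.00 hours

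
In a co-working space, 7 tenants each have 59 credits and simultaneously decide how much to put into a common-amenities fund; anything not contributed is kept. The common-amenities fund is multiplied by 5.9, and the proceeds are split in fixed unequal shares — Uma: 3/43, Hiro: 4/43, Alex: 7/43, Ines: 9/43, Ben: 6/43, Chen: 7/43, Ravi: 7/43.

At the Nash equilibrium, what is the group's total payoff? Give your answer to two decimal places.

702.10 credits

Player j's private return per contributed unit is 5.9 × (j's share). Contributing is weakly dominant for j when that share is at least 1/5.9 = 0.1695, and contributing 0 is dominant otherwise.
The only share above 0.1695 is Ines's 9/43, contributing 59; the remaining 6 contribute 0. Total contributed: 59.
The common-amenities fund pays out 5.9 × 59 = 348.10 in total (split across the unequal shares, but the aggregate is all that matters for the group sum).
The 6 free-riders keep 59 each, adding 354. Group total = 354 + 348.10 = 702.10.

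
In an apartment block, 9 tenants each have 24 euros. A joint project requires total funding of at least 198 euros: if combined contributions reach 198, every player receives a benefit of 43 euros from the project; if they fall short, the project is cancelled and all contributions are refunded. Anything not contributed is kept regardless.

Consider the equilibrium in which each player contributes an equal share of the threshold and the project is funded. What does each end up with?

45 euros

Equal share of the threshold: 198/9 = 22.
At this profile no one gains by cutting their contribution: any cut drops the total below 198, the project is cancelled, contributions are refunded, and the deviator ends with 24, which is less than 24 − 22 + 43 = 45. Contributing more than 22 just wastes the excess. So contributing exactly 22 is a best response.
Each player's payoff: 24 − 22 + 43 = 45.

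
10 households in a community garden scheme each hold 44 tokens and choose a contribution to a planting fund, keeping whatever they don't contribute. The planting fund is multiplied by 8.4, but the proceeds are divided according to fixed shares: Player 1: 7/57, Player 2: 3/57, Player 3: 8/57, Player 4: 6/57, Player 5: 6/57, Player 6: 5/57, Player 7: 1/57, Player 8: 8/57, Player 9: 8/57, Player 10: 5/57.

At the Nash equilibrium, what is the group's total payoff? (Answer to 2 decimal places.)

For player j, contributing a unit is worthwhile iff 8.4 × (j's share) ≥ 1, i.e. iff j's share is at least 0.1190.
Player 1, Player 3, Player 8 and Player 9 are above the threshold, contributing 44 each; the remaining 6 contribute 0. Total contributed: 176.
The planting fund pays out 8.4 × 176 = 1478.40 in total (split across the unequal shares, but the aggregate is all that matters for the group sum).
The 6 free-riders keep 44 each, adding 264. Group total = 264 + 1478.40 = 1742.40.

1742.40 tokens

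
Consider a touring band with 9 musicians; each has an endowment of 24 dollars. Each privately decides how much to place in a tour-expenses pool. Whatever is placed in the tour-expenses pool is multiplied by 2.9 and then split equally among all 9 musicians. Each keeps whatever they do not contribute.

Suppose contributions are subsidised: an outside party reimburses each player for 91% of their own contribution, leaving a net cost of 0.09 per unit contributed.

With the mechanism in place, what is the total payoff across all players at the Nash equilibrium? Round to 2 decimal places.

822.96 dollars

With the mechanism, a contributed unit returns (2.9/9) / 0.09 = 3.5802 per unit of net cost to the contributor — now above 1 — so contributing fully is weakly dominant for every player.
So the Nash equilibrium is full contribution by all 9; the group earns 9 × (24 × 0.91 + 2.9 × 24) = 822.96.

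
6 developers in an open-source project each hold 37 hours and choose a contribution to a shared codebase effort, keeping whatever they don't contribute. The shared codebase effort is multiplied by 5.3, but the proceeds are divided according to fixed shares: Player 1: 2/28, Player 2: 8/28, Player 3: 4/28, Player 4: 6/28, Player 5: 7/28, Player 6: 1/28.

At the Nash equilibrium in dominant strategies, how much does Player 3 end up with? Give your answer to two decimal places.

A player with share s gets back 5.3·s per unit contributed, so full contribution is dominant for anyone with s > 1/5.3 = 0.1887 and zero contribution is dominant for anyone below.
Player 2, Player 4 and Player 5 clear that bar, contributing 37 each; the remaining 3 contribute 0. Total contributed: 111.
Player 3 keeps 37 and receives 5.3 × 111 × 4/28 = 84.04 from the shared codebase effort, for a payoff of 121.04.

121.04 hours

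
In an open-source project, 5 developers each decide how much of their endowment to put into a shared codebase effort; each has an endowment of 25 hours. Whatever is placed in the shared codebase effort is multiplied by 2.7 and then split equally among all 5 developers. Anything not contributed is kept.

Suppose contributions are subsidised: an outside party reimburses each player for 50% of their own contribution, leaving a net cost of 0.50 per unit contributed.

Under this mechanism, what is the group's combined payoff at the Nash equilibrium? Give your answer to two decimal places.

Under the mechanism each unit contributed yields (2.7/5) / 0.50 = 1.0800 back to its contributor per unit of net cost, which exceeds 1, making full contribution the dominant choice for everyone.
At the Nash equilibrium everyone contributes 25. Group total payoff = 5 × (25 × 0.50 + 2.7 × 25) = 400.00.

400.00 hours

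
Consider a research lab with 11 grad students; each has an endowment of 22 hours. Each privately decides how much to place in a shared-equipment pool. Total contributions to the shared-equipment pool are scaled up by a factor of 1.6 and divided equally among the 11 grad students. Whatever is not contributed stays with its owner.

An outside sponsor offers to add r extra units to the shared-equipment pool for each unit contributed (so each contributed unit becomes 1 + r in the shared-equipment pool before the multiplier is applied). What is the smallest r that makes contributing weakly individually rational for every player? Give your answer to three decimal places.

5.875

With matching at rate r, one contributed unit becomes (1 + r) in the shared-equipment pool and returns 1.6 × (1 + r) / 11 to the contributor.
Setting this equal to 1: 1 + r = 11/1.6 = 6.8750.
So the minimum matching rate is r = 6.8750 − 1 = 5.875.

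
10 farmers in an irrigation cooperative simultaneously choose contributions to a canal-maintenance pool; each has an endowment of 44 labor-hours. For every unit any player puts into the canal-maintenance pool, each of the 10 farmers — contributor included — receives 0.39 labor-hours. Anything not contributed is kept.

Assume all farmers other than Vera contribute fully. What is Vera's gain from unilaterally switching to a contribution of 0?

Switching from a contribution of 44 to 0 lets Vera keep an extra 44 labor-hours, but lowers the canal-maintenance pool by 44, which costs Vera their own share of that drop: 0.39 × 44 = 17.16.
Net gain = 44 − 17.16 = 26.84. The private return per contributed unit (0.39) is below 1, so free-riding is indeed the best response regardless of what the others do.

26.84 labor-hours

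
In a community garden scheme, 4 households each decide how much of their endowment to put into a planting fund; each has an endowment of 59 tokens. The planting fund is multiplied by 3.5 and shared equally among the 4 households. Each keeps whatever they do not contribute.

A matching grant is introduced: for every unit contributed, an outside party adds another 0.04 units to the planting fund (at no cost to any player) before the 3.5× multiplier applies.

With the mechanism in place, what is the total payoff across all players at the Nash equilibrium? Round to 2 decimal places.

236.00 tokens

Even with the mechanism, each unit contributed returns only 3.5 × 1.04 / 4 = 0.9100 per unit of net cost, so contributing nothing is still dominant.
Everyone keeps their endowment and the group total is 4 × 59 = 236.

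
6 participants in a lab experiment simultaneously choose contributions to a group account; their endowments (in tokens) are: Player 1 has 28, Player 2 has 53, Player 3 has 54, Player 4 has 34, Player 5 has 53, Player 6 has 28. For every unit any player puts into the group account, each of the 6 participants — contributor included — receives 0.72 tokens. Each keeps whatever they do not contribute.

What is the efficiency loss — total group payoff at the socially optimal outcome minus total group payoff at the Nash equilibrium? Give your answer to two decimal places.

830.00 tokens

The private return per contributed unit is 0.72 < 1 for everyone, so the Nash equilibrium is zero contribution and the group total is Σ E_j = 28 + 53 + 54 + 34 + 53 + 28 = 250.
Each contributed unit returns 4.320 to the group, so the social optimum is full contribution by everyone: group total = 4.320 × 250 = 1080.00.
Efficiency loss = (4.320 − 1) × 250 = 830.00.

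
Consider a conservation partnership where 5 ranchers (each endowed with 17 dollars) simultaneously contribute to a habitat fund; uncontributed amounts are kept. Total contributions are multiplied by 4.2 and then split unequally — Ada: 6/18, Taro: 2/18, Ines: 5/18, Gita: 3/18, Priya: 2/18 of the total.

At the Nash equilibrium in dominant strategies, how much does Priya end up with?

32.87 dollars

Player j's private return per contributed unit is 4.2 × (j's share). Contributing is weakly dominant for j when that share is at least 1/4.2 = 0.2381, and contributing 0 is dominant otherwise.
The shares above 0.2381 belong to Ada and Ines, contributing 17 each; the remaining 3 contribute 0. Total contributed: 34.
Priya keeps 17 and receives 4.2 × 34 × 2/18 = 15.87 from the habitat fund, for a payoff of 32.87.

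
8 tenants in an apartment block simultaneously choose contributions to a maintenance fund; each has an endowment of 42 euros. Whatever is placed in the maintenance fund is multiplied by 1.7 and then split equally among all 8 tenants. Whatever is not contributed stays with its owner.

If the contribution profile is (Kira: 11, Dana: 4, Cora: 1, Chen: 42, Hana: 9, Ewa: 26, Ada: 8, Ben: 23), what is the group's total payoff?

Total contributed: 11 + 4 + 1 + 42 + 9 + 26 + 8 + 23 = 124; total kept: 8 × 42 − 124 = 212.
The maintenance fund pays out 1.7 × 124 = 210.80 in aggregate.
Group total = 212 + 210.80 = 422.80.

422.80 euros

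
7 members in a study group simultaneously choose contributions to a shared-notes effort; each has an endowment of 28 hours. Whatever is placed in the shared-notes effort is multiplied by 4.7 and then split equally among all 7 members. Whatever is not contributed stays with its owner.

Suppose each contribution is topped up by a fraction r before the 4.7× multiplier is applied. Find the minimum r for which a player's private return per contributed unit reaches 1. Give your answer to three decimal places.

With matching at rate r, one contributed unit becomes (1 + r) in the shared-notes effort and returns 4.7 × (1 + r) / 7 to the contributor.
Setting this equal to 1: 1 + r = 7/4.7 = 1.4894.
So the minimum matching rate is r = 1.4894 − 1 = 0.489.

0.489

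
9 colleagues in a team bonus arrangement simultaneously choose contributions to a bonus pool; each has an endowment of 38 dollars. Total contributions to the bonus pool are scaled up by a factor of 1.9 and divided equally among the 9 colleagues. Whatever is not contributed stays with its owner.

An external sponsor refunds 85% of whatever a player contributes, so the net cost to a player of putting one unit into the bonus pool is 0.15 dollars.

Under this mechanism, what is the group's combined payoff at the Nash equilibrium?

Under the mechanism each unit contributed yields (1.9/9) / 0.15 = 1.4074 back to its contributor per unit of net cost, which exceeds 1, making full contribution the dominant choice for everyone.
At the Nash equilibrium everyone contributes 38. Group total payoff = 9 × (38 × 0.85 + 1.9 × 38) = 940.50.

940.50 dollars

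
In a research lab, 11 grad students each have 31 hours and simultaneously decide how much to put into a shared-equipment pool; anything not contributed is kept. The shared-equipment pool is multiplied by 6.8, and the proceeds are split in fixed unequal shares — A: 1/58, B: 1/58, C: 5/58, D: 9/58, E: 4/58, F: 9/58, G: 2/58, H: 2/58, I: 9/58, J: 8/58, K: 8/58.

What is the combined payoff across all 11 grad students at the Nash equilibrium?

880.40 hours

Each unit j contributes comes back to j as 6.8 × (j's share), so j prefers to contribute only if that share exceeds 1/6.8 = 0.1471; otherwise keeping the unit dominates.
D, F and I are above the threshold, contributing 31 each; the remaining 8 contribute 0. Total contributed: 93.
The shared-equipment pool pays out 6.8 × 93 = 632.40 in total (split across the unequal shares, but the aggregate is all that matters for the group sum).
The 8 free-riders keep 31 each, adding 248. Group total = 248 + 632.40 = 880.40.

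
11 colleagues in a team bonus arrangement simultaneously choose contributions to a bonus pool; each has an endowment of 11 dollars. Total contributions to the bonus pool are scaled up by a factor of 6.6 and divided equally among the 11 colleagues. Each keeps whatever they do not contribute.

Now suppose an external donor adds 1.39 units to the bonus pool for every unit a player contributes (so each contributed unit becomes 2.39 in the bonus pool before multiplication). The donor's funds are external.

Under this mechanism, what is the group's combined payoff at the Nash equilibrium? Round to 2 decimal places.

1908.65 dollars

Under the mechanism each unit contributed yields 6.6 × 2.39 / 11 = 1.4340 back to its contributor per unit of net cost, which exceeds 1, making full contribution the dominant choice for everyone.
So the Nash equilibrium is full contribution by all 11; the group earns 6.6 × 2.39 × 121 = 1908.65.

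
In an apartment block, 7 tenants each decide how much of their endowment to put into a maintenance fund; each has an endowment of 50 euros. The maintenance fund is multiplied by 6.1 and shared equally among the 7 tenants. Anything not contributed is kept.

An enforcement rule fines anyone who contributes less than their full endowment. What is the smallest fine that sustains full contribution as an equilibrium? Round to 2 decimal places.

6.43 euros

Given the others contribute fully, the best deviation is to contribute 0 (any partial contribution still incurs the fine and gives up units whose private return 0.8714 is below 1).
Deviating from 50 to 0 saves 50 euros but forfeits the deviator's share of the drop in the maintenance fund: 6.1/7 × 50 = 43.57.
So the deviation gain is 50 − 43.57 = 6.43, and the fine must be at least 6.43 euros to wipe it out.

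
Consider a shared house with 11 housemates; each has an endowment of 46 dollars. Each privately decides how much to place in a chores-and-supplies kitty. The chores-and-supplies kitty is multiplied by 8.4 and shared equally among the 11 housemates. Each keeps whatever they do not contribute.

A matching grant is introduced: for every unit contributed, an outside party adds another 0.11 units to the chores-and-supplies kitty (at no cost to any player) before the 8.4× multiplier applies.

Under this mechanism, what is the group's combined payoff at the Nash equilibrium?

506.00 dollars

Even with the mechanism, each unit contributed returns only 8.4 × 1.11 / 11 = 0.8476 per unit of net cost, so contributing nothing is still dominant.
At the Nash equilibrium no one contributes; group total payoff = 11 × 46 = 506.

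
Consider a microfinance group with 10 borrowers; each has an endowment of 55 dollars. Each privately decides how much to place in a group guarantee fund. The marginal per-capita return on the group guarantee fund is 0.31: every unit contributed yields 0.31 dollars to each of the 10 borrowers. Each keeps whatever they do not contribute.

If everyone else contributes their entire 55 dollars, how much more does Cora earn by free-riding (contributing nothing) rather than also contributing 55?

Switching from a contribution of 55 to 0 lets Cora keep an extra 55 dollars, but lowers the group guarantee fund by 55, which costs Cora their own share of that drop: 0.31 × 55 = 17.05.
Net gain = 55 − 17.05 = 37.95. The private return per contributed unit (0.31) is below 1, so free-riding is indeed the best response regardless of what the others do.

37.95 dollars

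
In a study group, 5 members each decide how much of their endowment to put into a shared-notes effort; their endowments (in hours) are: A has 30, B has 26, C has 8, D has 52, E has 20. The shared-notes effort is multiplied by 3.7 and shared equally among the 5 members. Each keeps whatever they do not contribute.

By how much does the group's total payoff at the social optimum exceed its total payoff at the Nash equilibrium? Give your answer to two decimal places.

367.20 hours

The private return per contributed unit is 3.7/5 = 0.7400 < 1 for every player regardless of endowment, so the Nash equilibrium is zero contribution and the group total is Σ E_j = 30 + 26 + 8 + 52 + 20 = 136.
Each contributed unit returns 3.700 to the group, so the social optimum is full contribution by everyone: group total = 3.700 × 136 = 503.20.
Efficiency loss = (3.700 − 1) × 136 = 367.20.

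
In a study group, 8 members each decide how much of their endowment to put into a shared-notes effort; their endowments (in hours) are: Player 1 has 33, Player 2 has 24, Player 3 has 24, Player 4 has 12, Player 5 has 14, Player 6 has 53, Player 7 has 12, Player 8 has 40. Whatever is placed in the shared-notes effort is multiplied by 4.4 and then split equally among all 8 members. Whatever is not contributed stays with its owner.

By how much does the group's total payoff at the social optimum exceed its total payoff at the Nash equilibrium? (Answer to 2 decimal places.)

The private return per contributed unit is 4.4/8 = 0.5500 < 1 for every player regardless of endowment, so the Nash equilibrium is zero contribution and the group total is Σ E_j = 33 + 24 + 24 + 12 + 14 + 53 + 12 + 40 = 212.
Each contributed unit returns 4.400 to the group, so the social optimum is full contribution by everyone: group total = 4.400 × 212 = 932.80.
Efficiency loss = (4.400 − 1) × 212 = 720.80.

720.80 hours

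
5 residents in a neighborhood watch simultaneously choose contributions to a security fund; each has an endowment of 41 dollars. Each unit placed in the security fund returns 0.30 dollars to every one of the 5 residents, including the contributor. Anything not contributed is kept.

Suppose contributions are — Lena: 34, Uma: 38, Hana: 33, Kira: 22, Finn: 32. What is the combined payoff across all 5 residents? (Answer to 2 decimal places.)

284.50 dollars

Total contributed: 34 + 38 + 33 + 22 + 32 = 159; total kept: 5 × 41 − 159 = 46.
The security fund pays out 0.30 × 5 × 159 = 238.50 in aggregate.
Group total = 46 + 238.50 = 284.50.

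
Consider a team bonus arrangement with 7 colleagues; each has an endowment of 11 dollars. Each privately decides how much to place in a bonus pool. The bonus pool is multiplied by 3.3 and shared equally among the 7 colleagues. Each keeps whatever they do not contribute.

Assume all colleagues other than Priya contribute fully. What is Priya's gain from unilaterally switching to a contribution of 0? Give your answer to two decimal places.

5.81 dollars

Switching from a contribution of 11 to 0 lets Priya keep an extra 11 dollars, but lowers the bonus pool by 11, which costs Priya their own share of that drop: 3.3/7 × 11 = 5.19.
Net gain = 11 − 5.19 = 5.81. The private return per contributed unit (0.4714) is below 1, so free-riding is indeed the best response regardless of what the others do.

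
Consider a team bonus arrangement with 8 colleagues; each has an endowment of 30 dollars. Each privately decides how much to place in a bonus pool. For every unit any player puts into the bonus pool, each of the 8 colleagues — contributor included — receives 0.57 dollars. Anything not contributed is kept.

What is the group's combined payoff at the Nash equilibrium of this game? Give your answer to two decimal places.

240.00 dollars

The private return per contributed unit is 0.57 < 1, so contributing 0 is dominant for every player. At the Nash equilibrium everyone keeps their 30, and the group total is 8 × 30 = 240.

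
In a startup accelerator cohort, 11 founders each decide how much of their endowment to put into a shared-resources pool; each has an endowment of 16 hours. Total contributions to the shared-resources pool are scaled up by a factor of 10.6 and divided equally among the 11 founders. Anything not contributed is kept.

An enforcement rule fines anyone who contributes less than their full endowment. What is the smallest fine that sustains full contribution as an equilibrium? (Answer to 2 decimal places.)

0.58 hours

Given the others contribute fully, the best deviation is to contribute 0 (any partial contribution still incurs the fine and gives up units whose private return 0.9636 is below 1).
Deviating from 16 to 0 saves 16 hours but forfeits the deviator's share of the drop in the shared-resources pool: 10.6/11 × 16 = 15.42.
So the deviation gain is 16 − 15.42 = 0.58, and the fine must be at least 0.58 hours to wipe it out.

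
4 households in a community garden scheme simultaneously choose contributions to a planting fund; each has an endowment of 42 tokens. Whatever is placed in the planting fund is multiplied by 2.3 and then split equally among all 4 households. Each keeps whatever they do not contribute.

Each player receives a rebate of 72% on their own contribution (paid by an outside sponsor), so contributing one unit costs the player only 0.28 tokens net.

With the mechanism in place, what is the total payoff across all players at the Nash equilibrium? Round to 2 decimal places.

With the mechanism, a contributed unit returns (2.3/4) / 0.28 = 2.0536 per unit of net cost to the contributor — now above 1 — so contributing fully is weakly dominant for every player.
At the Nash equilibrium everyone contributes 42. Group total payoff = 4 × (42 × 0.72 + 2.3 × 42) = 507.36.

507.36 tokens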